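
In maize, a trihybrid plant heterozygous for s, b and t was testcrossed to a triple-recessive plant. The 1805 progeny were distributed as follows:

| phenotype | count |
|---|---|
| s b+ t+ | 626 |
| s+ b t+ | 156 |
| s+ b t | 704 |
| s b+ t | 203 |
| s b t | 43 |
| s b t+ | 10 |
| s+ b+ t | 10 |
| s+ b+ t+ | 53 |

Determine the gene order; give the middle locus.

b

The two most frequent reciprocal classes, s+ b t and s b+ t+, are the parental types, so the F1 was s+ b t / s b+ t+.
The two rarest classes, s+ b+ t and s b t+, are the double crossovers. Comparing them with the parentals, only the b allele has switched, so b is the middle locus and the order is t – b – s.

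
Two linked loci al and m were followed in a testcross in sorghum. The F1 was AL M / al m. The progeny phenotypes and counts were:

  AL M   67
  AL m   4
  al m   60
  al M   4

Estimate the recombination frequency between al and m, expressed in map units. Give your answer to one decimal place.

The recombinant classes are AL m and al M: 4 + 4 = 8.
Recombination frequency = 8/135 = 0.0593 ≈ 5.9%, i.e. 5.9 map units.

5.9 map units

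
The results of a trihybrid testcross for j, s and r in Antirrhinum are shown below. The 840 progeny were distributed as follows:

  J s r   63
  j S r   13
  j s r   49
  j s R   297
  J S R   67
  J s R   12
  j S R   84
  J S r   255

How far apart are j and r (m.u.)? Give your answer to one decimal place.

16.8 m.u.

The two most frequent reciprocal classes, j s R and J S r, are the parental types, so the F1 was j s R / J S r.
The two rarest classes, J s R and j S r, are the double crossovers. Comparing them with the parentals, only the j allele has switched, so j is the middle locus and the order is s – j – r.
Crossovers in the j–r interval produce the single-crossover classes j s r and J S R (49 + 67 = 116) plus the double crossovers (25).
RF(j–r) = (116 + 25) / 840 = 141/840 = 0.1679 → 16.8 m.u.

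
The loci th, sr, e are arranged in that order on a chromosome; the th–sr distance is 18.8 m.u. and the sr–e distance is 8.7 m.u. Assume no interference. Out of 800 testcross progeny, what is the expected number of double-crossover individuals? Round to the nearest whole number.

13

Map distances give recombination frequencies of 0.188 and 0.087 for the two intervals.
With no interference, expected double-crossover frequency = 0.188 × 0.087 = 0.01636.
Expected number = 0.01636 × 800 = 13.08 ≈ 13.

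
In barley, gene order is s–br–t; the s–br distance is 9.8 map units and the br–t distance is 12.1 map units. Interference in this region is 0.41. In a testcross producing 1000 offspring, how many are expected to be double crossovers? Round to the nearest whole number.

7

Map distances give recombination frequencies of 0.098 and 0.121 for the two intervals.
With interference 0.41 (so coincidence = 0.59), expected double-crossover frequency = 0.098 × 0.121 × 0.59 = 0.00700.
Expected number = 0.00700 × 1000 = 7.00 ≈ 7.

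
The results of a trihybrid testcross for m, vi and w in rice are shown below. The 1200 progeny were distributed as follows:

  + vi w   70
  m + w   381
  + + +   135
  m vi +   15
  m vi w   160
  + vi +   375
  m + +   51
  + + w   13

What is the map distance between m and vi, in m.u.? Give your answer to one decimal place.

The two most frequent reciprocal classes, + vi + and m + w, are the parental types, so the F1 was + vi + / m + w.
The two rarest classes, m vi + and + + w, are the double crossovers. Comparing them with the parentals, only the m allele has switched, so m is the middle locus and the order is w – m – vi.
Crossovers in the m–vi interval produce the single-crossover classes + + + and m vi w (135 + 160 = 295) plus the double crossovers (28).
RF(m–vi) = (295 + 28) / 1200 = 323/1200 = 0.2692 → 26.9 m.u.

26.9 m.u.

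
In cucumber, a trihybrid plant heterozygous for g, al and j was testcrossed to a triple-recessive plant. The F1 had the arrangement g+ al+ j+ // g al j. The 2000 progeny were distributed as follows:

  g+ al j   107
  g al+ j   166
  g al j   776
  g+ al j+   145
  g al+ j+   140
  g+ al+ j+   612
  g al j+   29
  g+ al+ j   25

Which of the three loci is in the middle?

The two rarest classes, g+ al+ j and g al j+, are the double crossovers. Comparing them with the parentals, only the j allele has switched, so j is the middle locus and the order is g – j – al.

j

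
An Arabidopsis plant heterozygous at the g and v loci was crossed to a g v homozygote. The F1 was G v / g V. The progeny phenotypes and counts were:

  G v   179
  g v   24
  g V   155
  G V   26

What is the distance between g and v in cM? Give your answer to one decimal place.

The recombinant classes are G V and g v: 26 + 24 = 50.
Recombination frequency = 50/384 = 0.1302 ≈ 13.0%, i.e. 13.0 cM.

13.0 cM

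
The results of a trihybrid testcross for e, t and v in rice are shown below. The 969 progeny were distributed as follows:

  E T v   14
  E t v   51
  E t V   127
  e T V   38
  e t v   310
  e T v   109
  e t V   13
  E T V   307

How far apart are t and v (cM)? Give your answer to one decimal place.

27.1 cM

The two most frequent reciprocal classes, E T V and e t v, are the parental types, so the F1 was E T V / e t v.
The two rarest classes, E T v and e t V, are the double crossovers. Comparing them with the parentals, only the v allele has switched, so v is the middle locus and the order is t – v – e.
Crossovers in the t–v interval produce the single-crossover classes E t V and e T v (127 + 109 = 236) plus the double crossovers (27).
RF(t–v) = (236 + 27) / 969 = 263/969 = 0.2714 → 27.1 cM.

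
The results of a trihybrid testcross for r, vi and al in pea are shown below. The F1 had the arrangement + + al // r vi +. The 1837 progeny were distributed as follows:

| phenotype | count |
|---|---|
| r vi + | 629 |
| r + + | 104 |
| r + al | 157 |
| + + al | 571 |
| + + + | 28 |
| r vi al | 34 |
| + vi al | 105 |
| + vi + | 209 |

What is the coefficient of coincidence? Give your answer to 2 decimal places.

0.98

The two rarest classes, + + + and r vi al, are the double crossovers. Comparing them with the parentals, only the al allele has switched, so al is the middle locus and the order is vi – al – r.
vi–al: (209 + 62)/1837 = 0.1475; al–r: (366 + 62)/1837 = 0.2330.
Expected DCO frequency = 0.1475 × 0.2330 ≈ 0.03437; observed = 62/1837 ≈ 0.03375.
Coefficient of coincidence = 0.03375/0.03437 ≈ 0.98.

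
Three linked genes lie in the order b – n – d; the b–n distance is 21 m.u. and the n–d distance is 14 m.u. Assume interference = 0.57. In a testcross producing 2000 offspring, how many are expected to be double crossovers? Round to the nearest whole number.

25

Map distances give recombination frequencies of 0.210 and 0.140 for the two intervals.
With interference 0.57 (so coincidence = 0.43), expected double-crossover frequency = 0.210 × 0.140 × 0.43 = 0.01264.
Expected number = 0.01264 × 2000 = 25.28 ≈ 25.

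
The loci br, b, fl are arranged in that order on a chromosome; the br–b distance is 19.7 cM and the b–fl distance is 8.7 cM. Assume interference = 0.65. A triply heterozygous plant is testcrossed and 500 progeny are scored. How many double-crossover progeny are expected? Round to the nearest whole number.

Map distances give recombination frequencies of 0.197 and 0.087 for the two intervals.
With interference 0.65 (so coincidence = 0.35), expected double-crossover frequency = 0.197 × 0.087 × 0.35 = 0.00600.
Expected number = 0.00600 × 500 = 3.00 ≈ 3.

3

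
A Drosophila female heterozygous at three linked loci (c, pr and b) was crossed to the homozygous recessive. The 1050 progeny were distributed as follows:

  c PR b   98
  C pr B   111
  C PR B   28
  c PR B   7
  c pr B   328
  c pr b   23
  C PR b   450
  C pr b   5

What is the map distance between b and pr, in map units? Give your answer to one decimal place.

6.0 map units

The two most frequent reciprocal classes, C PR b and c pr B, are the parental types, so the F1 was C PR b / c pr B.
The two rarest classes, C pr b and c PR B, are the double crossovers. Comparing them with the parentals, only the pr allele has switched, so pr is the middle locus and the order is c – pr – b.
Crossovers in the pr–b interval produce the single-crossover classes C PR B and c pr b (28 + 23 = 51) plus the double crossovers (12).
RF(pr–b) = (51 + 12) / 1050 = 63/1050 = 0.0600 → 6.0 map units.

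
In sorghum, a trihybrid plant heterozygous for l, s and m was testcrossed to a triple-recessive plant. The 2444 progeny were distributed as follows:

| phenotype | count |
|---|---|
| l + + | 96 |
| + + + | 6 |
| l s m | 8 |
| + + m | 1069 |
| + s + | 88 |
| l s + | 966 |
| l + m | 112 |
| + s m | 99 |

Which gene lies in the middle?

m

The two most frequent reciprocal classes, + + m and l s +, are the parental types, so the F1 was + + m / l s +.
The two rarest classes, + + + and l s m, are the double crossovers. Comparing them with the parentals, only the m allele has switched, so m is the middle locus and the order is l – m – s.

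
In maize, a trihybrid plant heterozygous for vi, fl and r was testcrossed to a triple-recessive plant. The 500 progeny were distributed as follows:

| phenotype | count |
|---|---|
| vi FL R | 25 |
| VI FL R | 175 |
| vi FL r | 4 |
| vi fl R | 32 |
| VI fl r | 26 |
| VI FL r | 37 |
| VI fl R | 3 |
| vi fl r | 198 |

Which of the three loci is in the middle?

The two most frequent reciprocal classes, VI FL R and vi fl r, are the parental types, so the F1 was VI FL R / vi fl r.
The two rarest classes, VI fl R and vi FL r, are the double crossovers. Comparing them with the parentals, only the fl allele has switched, so fl is the middle locus and the order is vi – fl – r.

fl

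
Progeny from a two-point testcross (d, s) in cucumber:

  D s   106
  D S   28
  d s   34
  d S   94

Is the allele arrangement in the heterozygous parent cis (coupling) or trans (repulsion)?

The two most frequent classes are D s (106) and d S (94); these are the parental (non-recombinant) types.
So the F1 carried D s on one chromosome and d S on the other — the recessive alleles are on opposite chromosomes (trans / repulsion).

trans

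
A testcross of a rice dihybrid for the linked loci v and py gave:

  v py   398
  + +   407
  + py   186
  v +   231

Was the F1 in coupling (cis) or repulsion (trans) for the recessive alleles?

cis

The two most frequent classes are + + (407) and v py (398); these are the parental (non-recombinant) types.
So the F1 carried + + on one chromosome and v py on the other — the recessive alleles are on the same chromosome (cis / coupling).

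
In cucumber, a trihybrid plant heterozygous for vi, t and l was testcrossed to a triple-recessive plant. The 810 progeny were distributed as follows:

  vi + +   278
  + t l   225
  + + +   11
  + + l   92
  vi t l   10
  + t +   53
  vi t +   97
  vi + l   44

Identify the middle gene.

The two most frequent reciprocal classes, + t l and vi + +, are the parental types, so the F1 was + t l / vi + +.
The two rarest classes, vi t l and + + +, are the double crossovers. Comparing them with the parentals, only the vi allele has switched, so vi is the middle locus and the order is l – vi – t.

vi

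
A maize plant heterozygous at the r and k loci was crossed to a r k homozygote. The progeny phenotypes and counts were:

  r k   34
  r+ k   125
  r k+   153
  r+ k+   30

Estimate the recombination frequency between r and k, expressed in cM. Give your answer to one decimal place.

The two most frequent classes, r+ k (125) and r k+ (153), are the parental types, so the F1 was r+ k / r k+.
The recombinant classes are r+ k+ and r k: 30 + 34 = 64.
Recombination frequency = 64/342 = 0.1871 ≈ 18.7%, i.e. 18.7 cM.

18.7 cM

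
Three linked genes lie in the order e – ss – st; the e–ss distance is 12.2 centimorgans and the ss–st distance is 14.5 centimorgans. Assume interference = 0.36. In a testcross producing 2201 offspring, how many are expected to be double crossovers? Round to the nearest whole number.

25

Map distances give recombination frequencies of 0.122 and 0.145 for the two intervals.
With interference 0.36 (so coincidence = 0.64), expected double-crossover frequency = 0.122 × 0.145 × 0.64 = 0.01132.
Expected number = 0.01132 × 2201 = 24.92 ≈ 25.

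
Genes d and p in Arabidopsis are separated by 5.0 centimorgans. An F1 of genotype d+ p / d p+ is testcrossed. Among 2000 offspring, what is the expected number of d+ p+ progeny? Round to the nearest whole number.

A map distance of 5.0 centimorgans corresponds to a recombination frequency of 0.050.
The F1 is d+ p / d p+, so d+ p+ is a recombinant gamete class with expected frequency r/2 = 0.050/2 = 0.0250.
Expected number = 0.0250 × 2000 = 50.00 ≈ 50.

50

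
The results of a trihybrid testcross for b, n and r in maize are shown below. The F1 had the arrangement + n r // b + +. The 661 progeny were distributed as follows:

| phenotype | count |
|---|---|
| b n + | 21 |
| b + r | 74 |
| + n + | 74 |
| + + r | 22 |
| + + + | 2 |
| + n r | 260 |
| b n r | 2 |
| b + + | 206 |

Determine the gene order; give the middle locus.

The two rarest classes, b n r and + + +, are the double crossovers. Comparing them with the parentals, only the b allele has switched, so b is the middle locus and the order is n – b – r.

b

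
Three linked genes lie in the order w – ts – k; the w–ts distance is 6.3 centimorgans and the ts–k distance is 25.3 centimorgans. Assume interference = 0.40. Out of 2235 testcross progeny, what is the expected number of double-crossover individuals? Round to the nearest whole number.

21

Map distances give recombination frequencies of 0.063 and 0.253 for the two intervals.
With interference 0.40 (so coincidence = 0.60), expected double-crossover frequency = 0.063 × 0.253 × 0.60 = 0.00956.
Expected number = 0.00956 × 2235 = 21.37 ≈ 21.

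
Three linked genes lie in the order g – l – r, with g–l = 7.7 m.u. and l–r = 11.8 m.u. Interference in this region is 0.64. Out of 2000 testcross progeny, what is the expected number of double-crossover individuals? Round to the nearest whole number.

7

Map distances give recombination frequencies of 0.077 and 0.118 for the two intervals.
With interference 0.64 (so coincidence = 0.36), expected double-crossover frequency = 0.077 × 0.118 × 0.36 = 0.00327.
Expected number = 0.00327 × 2000 = 6.54 ≈ 7.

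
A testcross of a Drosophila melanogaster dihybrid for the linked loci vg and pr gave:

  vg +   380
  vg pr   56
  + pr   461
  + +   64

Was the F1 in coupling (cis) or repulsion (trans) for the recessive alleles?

trans

The two most frequent classes are + pr (461) and vg + (380); these are the parental (non-recombinant) types.
So the F1 carried + pr on one chromosome and vg + on the other — the recessive alleles are on opposite chromosomes (trans / repulsion).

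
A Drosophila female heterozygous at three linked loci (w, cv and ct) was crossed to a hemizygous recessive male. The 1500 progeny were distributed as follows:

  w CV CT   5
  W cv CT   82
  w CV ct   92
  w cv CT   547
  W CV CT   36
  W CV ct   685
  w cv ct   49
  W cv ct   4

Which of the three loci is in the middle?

cv

The two most frequent reciprocal classes, w cv CT and W CV ct, are the parental types, so the F1 was w cv CT / W CV ct.
The two rarest classes, w CV CT and W cv ct, are the double crossovers. Comparing them with the parentals, only the cv allele has switched, so cv is the middle locus and the order is ct – cv – w.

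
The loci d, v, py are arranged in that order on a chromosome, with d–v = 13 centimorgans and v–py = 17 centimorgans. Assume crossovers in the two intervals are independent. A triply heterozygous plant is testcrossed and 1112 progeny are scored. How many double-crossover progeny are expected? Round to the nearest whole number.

25

Map distances give recombination frequencies of 0.130 and 0.170 for the two intervals.
With no interference, expected double-crossover frequency = 0.130 × 0.170 = 0.02210.
Expected number = 0.02210 × 1112 = 24.58 ≈ 25.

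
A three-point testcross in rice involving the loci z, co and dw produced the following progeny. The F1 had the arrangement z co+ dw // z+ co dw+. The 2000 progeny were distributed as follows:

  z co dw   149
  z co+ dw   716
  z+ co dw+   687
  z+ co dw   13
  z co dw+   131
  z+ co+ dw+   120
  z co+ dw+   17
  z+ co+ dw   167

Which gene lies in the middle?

dw

The two rarest classes, z co+ dw+ and z+ co dw, are the double crossovers. Comparing them with the parentals, only the dw allele has switched, so dw is the middle locus and the order is co – dw – z.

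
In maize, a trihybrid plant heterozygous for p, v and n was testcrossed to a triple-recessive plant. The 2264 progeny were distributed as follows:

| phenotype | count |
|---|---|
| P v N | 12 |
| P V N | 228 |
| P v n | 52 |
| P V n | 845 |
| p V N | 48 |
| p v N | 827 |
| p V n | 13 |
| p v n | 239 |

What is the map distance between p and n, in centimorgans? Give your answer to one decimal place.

21.7 centimorgans

The two most frequent reciprocal classes, P V n and p v N, are the parental types, so the F1 was P V n / p v N.
The two rarest classes, p V n and P v N, are the double crossovers. Comparing them with the parentals, only the p allele has switched, so p is the middle locus and the order is n – p – v.
Crossovers in the n–p interval produce the single-crossover classes P V N and p v n (228 + 239 = 467) plus the double crossovers (25).
RF(n–p) = (467 + 25) / 2264 = 492/2264 = 0.2173 → 21.7 centimorgans.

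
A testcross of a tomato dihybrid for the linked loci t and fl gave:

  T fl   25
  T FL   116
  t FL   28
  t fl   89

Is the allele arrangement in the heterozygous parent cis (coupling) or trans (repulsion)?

The two most frequent classes are T FL (116) and t fl (89); these are the parental (non-recombinant) types.
So the F1 carried T FL on one chromosome and t fl on the other — the recessive alleles are on the same chromosome (cis / coupling).

cis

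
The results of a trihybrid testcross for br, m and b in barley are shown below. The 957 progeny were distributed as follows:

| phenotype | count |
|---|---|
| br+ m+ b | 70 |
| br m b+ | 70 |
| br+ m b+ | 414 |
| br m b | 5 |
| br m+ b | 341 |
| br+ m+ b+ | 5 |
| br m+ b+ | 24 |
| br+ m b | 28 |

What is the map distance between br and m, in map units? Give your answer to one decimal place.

The two most frequent reciprocal classes, br m+ b and br+ m b+, are the parental types, so the F1 was br m+ b / br+ m b+.
The two rarest classes, br m b and br+ m+ b+, are the double crossovers. Comparing them with the parentals, only the m allele has switched, so m is the middle locus and the order is b – m – br.
Crossovers in the m–br interval produce the single-crossover classes br+ m+ b and br m b+ (70 + 70 = 140) plus the double crossovers (10).
RF(m–br) = (140 + 10) / 957 = 150/957 = 0.1567 → 15.7 map units.

15.7 map units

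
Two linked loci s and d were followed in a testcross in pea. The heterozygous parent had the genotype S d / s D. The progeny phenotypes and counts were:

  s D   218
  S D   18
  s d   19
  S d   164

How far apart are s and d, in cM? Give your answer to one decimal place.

The recombinant classes are S D and s d: 18 + 19 = 37.
Recombination frequency = 37/419 = 0.0883 ≈ 8.8%, i.e. 8.8 cM.

8.8 cM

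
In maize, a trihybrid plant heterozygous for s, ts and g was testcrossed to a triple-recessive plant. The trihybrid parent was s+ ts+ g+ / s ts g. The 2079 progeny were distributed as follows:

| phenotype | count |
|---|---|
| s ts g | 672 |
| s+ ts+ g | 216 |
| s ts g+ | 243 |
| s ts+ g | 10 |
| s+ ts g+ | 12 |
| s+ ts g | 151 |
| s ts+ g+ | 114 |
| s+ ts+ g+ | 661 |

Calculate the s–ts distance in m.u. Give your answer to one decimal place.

13.8 m.u.

The two rarest classes, s+ ts g+ and s ts+ g, are the double crossovers. Comparing them with the parentals, only the ts allele has switched, so ts is the middle locus and the order is g – ts – s.
Crossovers in the ts–s interval produce the single-crossover classes s ts+ g+ and s+ ts g (114 + 151 = 265) plus the double crossovers (22).
RF(ts–s) = (265 + 22) / 2079 = 287/2079 = 0.1380 → 13.8 m.u.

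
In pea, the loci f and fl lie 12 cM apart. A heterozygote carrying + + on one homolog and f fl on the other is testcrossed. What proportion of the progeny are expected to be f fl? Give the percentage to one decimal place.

A map distance of 12 cM corresponds to a recombination frequency of 0.120.
The F1 is + + / f fl, so f fl is a parental gamete class with expected frequency (1 − r)/2 = 0.880/2 = 0.4400.
That is 0.4400 = 44.0% of the progeny.

44.0%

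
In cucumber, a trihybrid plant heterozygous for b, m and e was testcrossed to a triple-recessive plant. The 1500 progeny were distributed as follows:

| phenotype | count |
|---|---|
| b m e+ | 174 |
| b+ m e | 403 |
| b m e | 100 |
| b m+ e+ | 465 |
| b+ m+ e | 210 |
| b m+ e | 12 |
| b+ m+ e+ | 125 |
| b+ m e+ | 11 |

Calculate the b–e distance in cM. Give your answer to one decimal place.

16.5 cM

The two most frequent reciprocal classes, b+ m e and b m+ e+, are the parental types, so the F1 was b+ m e / b m+ e+.
The two rarest classes, b+ m e+ and b m+ e, are the double crossovers. Comparing them with the parentals, only the e allele has switched, so e is the middle locus and the order is m – e – b.
Crossovers in the e–b interval produce the single-crossover classes b m e and b+ m+ e+ (100 + 125 = 225) plus the double crossovers (23).
RF(e–b) = (225 + 23) / 1500 = 248/1500 = 0.1653 → 16.5 cM.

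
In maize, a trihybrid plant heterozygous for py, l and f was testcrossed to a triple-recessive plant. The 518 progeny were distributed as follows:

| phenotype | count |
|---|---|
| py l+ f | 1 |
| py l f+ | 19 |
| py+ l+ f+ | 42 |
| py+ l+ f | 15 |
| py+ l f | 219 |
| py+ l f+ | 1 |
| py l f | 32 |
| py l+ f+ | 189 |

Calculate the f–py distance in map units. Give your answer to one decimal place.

14.7 map units

The two most frequent reciprocal classes, py+ l f and py l+ f+, are the parental types, so the F1 was py+ l f / py l+ f+.
The two rarest classes, py+ l f+ and py l+ f, are the double crossovers. Comparing them with the parentals, only the f allele has switched, so f is the middle locus and the order is l – f – py.
Crossovers in the f–py interval produce the single-crossover classes py l f and py+ l+ f+ (32 + 42 = 74) plus the double crossovers (2).
RF(f–py) = (74 + 2) / 518 = 76/518 = 0.1467 → 14.7 map units.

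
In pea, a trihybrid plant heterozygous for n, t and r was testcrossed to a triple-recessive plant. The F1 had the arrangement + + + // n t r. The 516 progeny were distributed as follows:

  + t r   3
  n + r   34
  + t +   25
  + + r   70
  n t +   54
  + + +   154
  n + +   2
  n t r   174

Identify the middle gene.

The two rarest classes, n + + and + t r, are the double crossovers. Comparing them with the parentals, only the n allele has switched, so n is the middle locus and the order is r – n – t.

n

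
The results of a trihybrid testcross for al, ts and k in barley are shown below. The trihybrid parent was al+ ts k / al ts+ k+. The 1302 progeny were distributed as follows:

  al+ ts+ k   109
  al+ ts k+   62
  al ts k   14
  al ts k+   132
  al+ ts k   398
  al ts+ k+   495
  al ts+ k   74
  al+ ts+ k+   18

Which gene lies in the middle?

The two rarest classes, al ts k and al+ ts+ k+, are the double crossovers. Comparing them with the parentals, only the al allele has switched, so al is the middle locus and the order is k – al – ts.

al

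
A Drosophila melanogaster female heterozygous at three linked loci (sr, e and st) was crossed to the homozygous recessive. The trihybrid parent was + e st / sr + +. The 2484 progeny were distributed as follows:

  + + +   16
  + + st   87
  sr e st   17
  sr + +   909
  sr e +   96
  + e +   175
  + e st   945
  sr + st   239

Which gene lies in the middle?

The two rarest classes, sr e st and + + +, are the double crossovers. Comparing them with the parentals, only the sr allele has switched, so sr is the middle locus and the order is e – sr – st.

sr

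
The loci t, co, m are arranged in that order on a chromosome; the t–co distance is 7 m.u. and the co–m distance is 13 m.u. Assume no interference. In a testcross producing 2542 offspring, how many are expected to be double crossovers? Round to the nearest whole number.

23

Map distances give recombination frequencies of 0.070 and 0.130 for the two intervals.
With no interference, expected double-crossover frequency = 0.070 × 0.130 = 0.00910.
Expected number = 0.00910 × 2542 = 23.13 ≈ 23.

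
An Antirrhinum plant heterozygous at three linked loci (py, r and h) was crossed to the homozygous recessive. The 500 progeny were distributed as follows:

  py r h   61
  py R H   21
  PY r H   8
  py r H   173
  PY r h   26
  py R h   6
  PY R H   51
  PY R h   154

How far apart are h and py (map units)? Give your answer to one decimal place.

25.2 map units

The two most frequent reciprocal classes, py r H and PY R h, are the parental types, so the F1 was py r H / PY R h.
The two rarest classes, PY r H and py R h, are the double crossovers. Comparing them with the parentals, only the py allele has switched, so py is the middle locus and the order is h – py – r.
Crossovers in the h–py interval produce the single-crossover classes py r h and PY R H (61 + 51 = 112) plus the double crossovers (14).
RF(h–py) = (112 + 14) / 500 = 126/500 = 0.2520 → 25.2 map units.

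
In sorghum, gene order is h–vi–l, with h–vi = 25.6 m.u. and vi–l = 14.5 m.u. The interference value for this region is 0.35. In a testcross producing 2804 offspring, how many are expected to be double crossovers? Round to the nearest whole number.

68

Map distances give recombination frequencies of 0.256 and 0.145 for the two intervals.
With interference 0.35 (so coincidence = 0.65), expected double-crossover frequency = 0.256 × 0.145 × 0.65 = 0.02413.
Expected number = 0.02413 × 2804 = 67.65 ≈ 68.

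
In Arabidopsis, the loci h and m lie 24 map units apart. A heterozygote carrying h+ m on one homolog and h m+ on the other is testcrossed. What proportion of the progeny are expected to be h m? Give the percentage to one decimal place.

A map distance of 24 map units corresponds to a recombination frequency of 0.240.
The F1 is h+ m / h m+, so h m is a recombinant gamete class with expected frequency r/2 = 0.240/2 = 0.1200.
That is 0.1200 = 12.0% of the progeny.

12.0%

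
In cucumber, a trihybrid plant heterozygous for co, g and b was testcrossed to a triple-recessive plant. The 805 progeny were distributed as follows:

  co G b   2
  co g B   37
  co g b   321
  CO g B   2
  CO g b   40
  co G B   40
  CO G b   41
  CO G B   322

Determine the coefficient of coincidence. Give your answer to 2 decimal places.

0.47

The two most frequent reciprocal classes, co g b and CO G B, are the parental types, so the F1 was co g b / CO G B.
The two rarest classes, co G b and CO g B, are the double crossovers. Comparing them with the parentals, only the g allele has switched, so g is the middle locus and the order is co – g – b.
co–g: (80 + 4)/805 = 0.1043; g–b: (78 + 4)/805 = 0.1019.
Expected DCO frequency = 0.1043 × 0.1019 ≈ 0.01063; observed = 4/805 ≈ 0.00497.
Coefficient of coincidence = 0.00497/0.01063 ≈ 0.47.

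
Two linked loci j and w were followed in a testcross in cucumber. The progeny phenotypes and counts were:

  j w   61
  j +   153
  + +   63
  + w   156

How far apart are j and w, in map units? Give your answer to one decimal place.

28.6 map units

The two most frequent classes, + w (156) and j + (153), are the parental types, so the F1 was + w / j +.
The recombinant classes are + + and j w: 63 + 61 = 124.
Recombination frequency = 124/433 = 0.2864 ≈ 28.6%, i.e. 28.6 map units.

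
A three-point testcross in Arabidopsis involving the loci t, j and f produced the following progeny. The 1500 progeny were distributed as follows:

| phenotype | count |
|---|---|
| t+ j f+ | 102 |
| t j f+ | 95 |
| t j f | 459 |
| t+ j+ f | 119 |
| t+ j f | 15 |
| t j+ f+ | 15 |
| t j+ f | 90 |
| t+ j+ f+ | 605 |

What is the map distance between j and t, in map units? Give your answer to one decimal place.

14.8 map units

The two most frequent reciprocal classes, t+ j+ f+ and t j f, are the parental types, so the F1 was t+ j+ f+ / t j f.
The two rarest classes, t j+ f+ and t+ j f, are the double crossovers. Comparing them with the parentals, only the t allele has switched, so t is the middle locus and the order is j – t – f.
Crossovers in the j–t interval produce the single-crossover classes t+ j f+ and t j+ f (102 + 90 = 192) plus the double crossovers (30).
RF(j–t) = (192 + 30) / 1500 = 222/1500 = 0.1480 → 14.8 map units.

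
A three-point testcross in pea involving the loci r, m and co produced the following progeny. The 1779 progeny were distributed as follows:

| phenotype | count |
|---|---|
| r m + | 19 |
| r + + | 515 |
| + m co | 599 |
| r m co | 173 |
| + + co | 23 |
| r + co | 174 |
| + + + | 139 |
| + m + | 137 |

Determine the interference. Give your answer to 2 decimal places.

The two most frequent reciprocal classes, r + + and + m co, are the parental types, so the F1 was r + + / + m co.
The two rarest classes, r m + and + + co, are the double crossovers. Comparing them with the parentals, only the m allele has switched, so m is the middle locus and the order is co – m – r.
co–m: (311 + 42)/1779 = 0.1984; m–r: (312 + 42)/1779 = 0.1990.
Expected DCO frequency = 0.1984 × 0.1990 ≈ 0.03948; observed = 42/1779 ≈ 0.02361.
Coefficient of coincidence = 0.02361/0.03948 ≈ 0.60; interference = 1 − 0.60 = 0.40.

0.40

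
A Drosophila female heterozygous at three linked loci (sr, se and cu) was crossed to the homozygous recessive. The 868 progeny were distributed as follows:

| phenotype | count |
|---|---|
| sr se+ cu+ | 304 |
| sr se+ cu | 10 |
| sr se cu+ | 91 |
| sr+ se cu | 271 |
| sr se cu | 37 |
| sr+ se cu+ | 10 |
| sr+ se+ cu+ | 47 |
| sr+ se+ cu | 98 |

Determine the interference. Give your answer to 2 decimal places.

The two most frequent reciprocal classes, sr+ se cu and sr se+ cu+, are the parental types, so the F1 was sr+ se cu / sr se+ cu+.
The two rarest classes, sr+ se cu+ and sr se+ cu, are the double crossovers. Comparing them with the parentals, only the cu allele has switched, so cu is the middle locus and the order is sr – cu – se.
sr–cu: (84 + 20)/868 = 0.1198; cu–se: (189 + 20)/868 = 0.2408.
Expected DCO frequency = 0.1198 × 0.2408 ≈ 0.02885; observed = 20/868 ≈ 0.02304.
Coefficient of coincidence = 0.02304/0.02885 ≈ 0.80; interference = 1 − 0.80 = 0.20.

0.20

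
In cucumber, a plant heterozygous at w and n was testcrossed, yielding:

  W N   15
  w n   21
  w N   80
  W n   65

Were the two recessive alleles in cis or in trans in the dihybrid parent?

trans

The two most frequent classes are W n (65) and w N (80); these are the parental (non-recombinant) types.
So the F1 carried W n on one chromosome and w N on the other — the recessive alleles are on opposite chromosomes (trans / repulsion).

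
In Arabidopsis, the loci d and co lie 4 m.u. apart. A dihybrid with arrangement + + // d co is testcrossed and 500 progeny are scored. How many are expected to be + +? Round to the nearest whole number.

A map distance of 4 m.u. corresponds to a recombination frequency of 0.040.
The F1 is + + / d co, so + + is a parental gamete class with expected frequency (1 − r)/2 = 0.960/2 = 0.4800.
Expected number = 0.4800 × 500 = 240.00 ≈ 240.

240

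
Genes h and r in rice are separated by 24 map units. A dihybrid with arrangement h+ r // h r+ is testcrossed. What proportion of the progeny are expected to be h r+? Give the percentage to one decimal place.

A map distance of 24 map units corresponds to a recombination frequency of 0.240.
The F1 is h+ r / h r+, so h r+ is a parental gamete class with expected frequency (1 − r)/2 = 0.760/2 = 0.3800.
That is 0.3800 = 38.0% of the progeny.

38.0%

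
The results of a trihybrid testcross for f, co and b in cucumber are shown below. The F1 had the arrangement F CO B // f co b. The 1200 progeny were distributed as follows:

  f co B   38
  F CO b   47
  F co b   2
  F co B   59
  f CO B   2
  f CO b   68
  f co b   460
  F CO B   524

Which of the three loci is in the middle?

The two rarest classes, f CO B and F co b, are the double crossovers. Comparing them with the parentals, only the f allele has switched, so f is the middle locus and the order is b – f – co.

f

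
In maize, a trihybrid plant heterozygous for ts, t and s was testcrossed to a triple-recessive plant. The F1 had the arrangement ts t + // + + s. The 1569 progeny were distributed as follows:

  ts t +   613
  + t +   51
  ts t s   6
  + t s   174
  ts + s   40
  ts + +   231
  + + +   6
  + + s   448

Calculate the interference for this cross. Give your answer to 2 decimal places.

The two rarest classes, ts t s and + + +, are the double crossovers. Comparing them with the parentals, only the s allele has switched, so s is the middle locus and the order is t – s – ts.
t–s: (405 + 12)/1569 = 0.2658; s–ts: (91 + 12)/1569 = 0.0656.
Expected DCO frequency = 0.2658 × 0.0656 ≈ 0.01744; observed = 12/1569 ≈ 0.00765.
Coefficient of coincidence = 0.00765/0.01744 ≈ 0.44; interference = 1 − 0.44 = 0.56.

0.56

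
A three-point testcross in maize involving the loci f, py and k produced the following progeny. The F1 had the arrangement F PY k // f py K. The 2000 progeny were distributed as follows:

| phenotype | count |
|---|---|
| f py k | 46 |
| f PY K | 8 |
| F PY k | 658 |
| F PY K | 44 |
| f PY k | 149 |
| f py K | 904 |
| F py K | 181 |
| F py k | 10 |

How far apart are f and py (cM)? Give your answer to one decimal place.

17.4 cM

The two rarest classes, F py k and f PY K, are the double crossovers. Comparing them with the parentals, only the py allele has switched, so py is the middle locus and the order is f – py – k.
Crossovers in the f–py interval produce the single-crossover classes f PY k and F py K (149 + 181 = 330) plus the double crossovers (18).
RF(f–py) = (330 + 18) / 2000 = 348/2000 = 0.1740 → 17.4 cM.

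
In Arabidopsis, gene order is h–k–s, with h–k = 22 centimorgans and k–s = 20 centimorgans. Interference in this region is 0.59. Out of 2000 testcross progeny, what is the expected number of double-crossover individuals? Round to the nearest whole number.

Map distances give recombination frequencies of 0.220 and 0.200 for the two intervals.
With interference 0.59 (so coincidence = 0.41), expected double-crossover frequency = 0.220 × 0.200 × 0.41 = 0.01804.
Expected number = 0.01804 × 2000 = 36.08 ≈ 36.

36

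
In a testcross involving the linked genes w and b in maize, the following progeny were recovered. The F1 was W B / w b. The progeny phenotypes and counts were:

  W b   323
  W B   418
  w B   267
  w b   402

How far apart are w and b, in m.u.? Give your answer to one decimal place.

The recombinant classes are W b and w B: 323 + 267 = 590.
Recombination frequency = 590/1410 = 0.4184 ≈ 41.8%, i.e. 41.8 m.u.

41.8 m.u.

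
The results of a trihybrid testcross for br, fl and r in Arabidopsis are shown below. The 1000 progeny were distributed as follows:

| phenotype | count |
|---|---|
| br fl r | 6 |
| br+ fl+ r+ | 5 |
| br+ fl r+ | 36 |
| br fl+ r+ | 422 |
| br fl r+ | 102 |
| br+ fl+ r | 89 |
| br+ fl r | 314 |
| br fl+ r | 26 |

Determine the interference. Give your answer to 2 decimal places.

0.25

The two most frequent reciprocal classes, br+ fl r and br fl+ r+, are the parental types, so the F1 was br+ fl r / br fl+ r+.
The two rarest classes, br fl r and br+ fl+ r+, are the double crossovers. Comparing them with the parentals, only the br allele has switched, so br is the middle locus and the order is r – br – fl.
r–br: (62 + 11)/1000 = 0.0730; br–fl: (191 + 11)/1000 = 0.2020.
Expected DCO frequency = 0.0730 × 0.2020 ≈ 0.01475; observed = 11/1000 ≈ 0.01100.
Coefficient of coincidence = 0.01100/0.01475 ≈ 0.75; interference = 1 − 0.75 = 0.25.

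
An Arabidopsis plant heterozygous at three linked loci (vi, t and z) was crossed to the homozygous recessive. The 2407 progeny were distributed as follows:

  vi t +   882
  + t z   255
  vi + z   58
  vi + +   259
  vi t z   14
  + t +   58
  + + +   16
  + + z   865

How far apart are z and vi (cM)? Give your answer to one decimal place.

The two most frequent reciprocal classes, vi t + and + + z, are the parental types, so the F1 was vi t + / + + z.
The two rarest classes, vi t z and + + +, are the double crossovers. Comparing them with the parentals, only the z allele has switched, so z is the middle locus and the order is t – z – vi.
Crossovers in the z–vi interval produce the single-crossover classes + t + and vi + z (58 + 58 = 116) plus the double crossovers (30).
RF(z–vi) = (116 + 30) / 2407 = 146/2407 = 0.0607 → 6.1 cM.

6.1 cM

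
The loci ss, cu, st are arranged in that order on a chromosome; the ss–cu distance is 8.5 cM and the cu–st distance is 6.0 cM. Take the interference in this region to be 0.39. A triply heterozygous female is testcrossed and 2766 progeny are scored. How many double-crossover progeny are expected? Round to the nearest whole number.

Map distances give recombination frequencies of 0.085 and 0.060 for the two intervals.
With interference 0.39 (so coincidence = 0.61), expected double-crossover frequency = 0.085 × 0.060 × 0.61 = 0.00311.
Expected number = 0.00311 × 2766 = 8.61 ≈ 9.

9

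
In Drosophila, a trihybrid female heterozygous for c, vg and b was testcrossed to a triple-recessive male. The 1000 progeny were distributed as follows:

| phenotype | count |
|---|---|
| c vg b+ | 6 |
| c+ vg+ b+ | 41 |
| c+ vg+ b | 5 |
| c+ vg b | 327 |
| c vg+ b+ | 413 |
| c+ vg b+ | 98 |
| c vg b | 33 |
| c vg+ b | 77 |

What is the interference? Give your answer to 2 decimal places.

The two most frequent reciprocal classes, c+ vg b and c vg+ b+, are the parental types, so the F1 was c+ vg b / c vg+ b+.
The two rarest classes, c+ vg+ b and c vg b+, are the double crossovers. Comparing them with the parentals, only the vg allele has switched, so vg is the middle locus and the order is c – vg – b.
c–vg: (74 + 11)/1000 = 0.0850; vg–b: (175 + 11)/1000 = 0.1860.
Expected DCO frequency = 0.0850 × 0.1860 ≈ 0.01581; observed = 11/1000 ≈ 0.01100.
Coefficient of coincidence = 0.01100/0.01581 ≈ 0.70; interference = 1 − 0.70 = 0.30.

0.30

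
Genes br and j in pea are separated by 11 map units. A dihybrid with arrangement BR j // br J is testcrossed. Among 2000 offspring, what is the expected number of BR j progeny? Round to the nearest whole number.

890

A map distance of 11 map units corresponds to a recombination frequency of 0.110.
The F1 is BR j / br J, so BR j is a parental gamete class with expected frequency (1 − r)/2 = 0.890/2 = 0.4450.
Expected number = 0.4450 × 2000 = 890.00 ≈ 890.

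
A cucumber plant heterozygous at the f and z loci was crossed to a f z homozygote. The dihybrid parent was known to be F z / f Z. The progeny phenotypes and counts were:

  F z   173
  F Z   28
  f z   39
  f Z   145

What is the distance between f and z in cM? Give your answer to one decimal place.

17.4 cM

The recombinant classes are F Z and f z: 28 + 39 = 67.
Recombination frequency = 67/385 = 0.1740 ≈ 17.4%, i.e. 17.4 cM.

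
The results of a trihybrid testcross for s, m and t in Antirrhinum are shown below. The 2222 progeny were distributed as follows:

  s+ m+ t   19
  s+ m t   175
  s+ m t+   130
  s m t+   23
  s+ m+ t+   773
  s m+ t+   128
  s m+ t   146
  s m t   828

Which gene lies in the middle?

The two most frequent reciprocal classes, s m t and s+ m+ t+, are the parental types, so the F1 was s m t / s+ m+ t+.
The two rarest classes, s m t+ and s+ m+ t, are the double crossovers. Comparing them with the parentals, only the t allele has switched, so t is the middle locus and the order is s – t – m.

t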